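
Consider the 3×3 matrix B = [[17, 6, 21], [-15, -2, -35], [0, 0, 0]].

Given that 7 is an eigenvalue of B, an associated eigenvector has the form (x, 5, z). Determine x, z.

-3, 0

We need (B - 7I)v = 0.
B - 7I = [[10, 6, 21], [-15, -9, -35], [0, 0, -7]].
Row 1: (10)·x + (6)·5 + (21)·z = 0
Row 2: (-15)·x + (-9)·5 + (-35)·z = 0
Row 3: (0)·x + (0)·5 + (-7)·z = 0
Solving gives x = -3, z = 0.
Check: B·(-3, 5, 0) = (-21, 35, 0) = 7·(-3, 5, 0).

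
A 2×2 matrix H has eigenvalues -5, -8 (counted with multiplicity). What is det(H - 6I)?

If H has eigenvalues -5, -8, then H - 6I has eigenvalues -11, -14.
det(H - 6I) = (-11) · (-14) = 154.

154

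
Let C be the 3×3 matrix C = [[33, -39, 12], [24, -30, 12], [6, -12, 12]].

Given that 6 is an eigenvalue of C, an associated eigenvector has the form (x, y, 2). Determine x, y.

2, 2

We need (C - 6I)v = 0.
C - 6I = [[27, -39, 12], [24, -36, 12], [6, -12, 6]].
Row 1: (27)·x + (-39)·y + (12)·2 = 0
Row 2: (24)·x + (-36)·y + (12)·2 = 0
Row 3: (6)·x + (-12)·y + (6)·2 = 0
Solving gives x = 2, y = 2.
Check: C·(2, 2, 2) = (12, 12, 12) = 6·(2, 2, 2).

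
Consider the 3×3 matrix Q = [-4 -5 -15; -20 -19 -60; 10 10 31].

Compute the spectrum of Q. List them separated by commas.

1, 1, 6

Compute the characteristic polynomial p(μ) = det(μI - Q).
Expanding along the first row, p(μ) = μ^3 - 8μ^2 + 13μ - 6.
Since p(1) = 0, μ = 1 is a root.
Factor out (μ - 1): p(μ) = (μ - 1)·(μ^2 - 7μ + 6).
The quadratic factors as (μ - 1)·(μ - 6).
Eigenvalues: 1, 1, 6.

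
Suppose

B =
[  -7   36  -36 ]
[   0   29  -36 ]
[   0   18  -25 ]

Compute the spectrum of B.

Compute the characteristic polynomial p(s) = det(sI - B).
Cofactor expansion gives p(s) = s^3 + 3s^2 - 105s - 539.
Since p(-7) = 0, s = -7 is a root.
Dividing by (s + 7) leaves s^2 - 4s - 77.
The quadratic factors as (s + 7)·(s - 11).
Eigenvalues: -7, -7, 11.

-7, -7, 11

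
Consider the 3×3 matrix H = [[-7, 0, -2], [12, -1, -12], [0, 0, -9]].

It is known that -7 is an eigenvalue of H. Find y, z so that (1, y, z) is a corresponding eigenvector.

We need (H + 7I)v = 0.
H + 7I = [[0, 0, -2], [12, 6, -12], [0, 0, -2]].
Row 1: (0)·1 + (0)·y + (-2)·z = 0
Row 2: (12)·1 + (6)·y + (-12)·z = 0
Row 3: (0)·1 + (0)·y + (-2)·z = 0
Solving gives y = -2, z = 0.
Check: H·(1, -2, 0) = (-7, 14, 0) = -7·(1, -2, 0).

-2, 0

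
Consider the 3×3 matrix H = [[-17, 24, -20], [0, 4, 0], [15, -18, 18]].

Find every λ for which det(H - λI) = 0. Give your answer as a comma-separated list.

-2, 3, 4

Set up det(μI - H) = 0.
Expanding along the first row, p(μ) = μ^3 - 5μ^2 - 2μ + 24.
Try μ = -2: p(-2) = 0, so -2 is a root.
Factor out (μ + 2): p(μ) = (μ + 2)·(μ^2 - 7μ + 12).
The quadratic factors as (μ - 3)·(μ - 4).
Eigenvalues: -2, 3, 4.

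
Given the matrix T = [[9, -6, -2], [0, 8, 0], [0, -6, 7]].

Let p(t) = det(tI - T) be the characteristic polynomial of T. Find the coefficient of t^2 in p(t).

-24

The coefficient of t^2 of det(tI - T) is −trace(T).
trace(T) = (9) + (8) + (7) = 24, so the coefficient is -24.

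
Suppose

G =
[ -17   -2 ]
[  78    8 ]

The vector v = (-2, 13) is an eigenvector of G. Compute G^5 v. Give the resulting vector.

First find the eigenvalue: Gv = (8, -52) = -4·(-2, 13), so λ = -4.
Then G^5 v = λ^5·v = (-4)^5·(-2, 13) = -1024·(-2, 13) = (2048, -13312).

(2048, -13312)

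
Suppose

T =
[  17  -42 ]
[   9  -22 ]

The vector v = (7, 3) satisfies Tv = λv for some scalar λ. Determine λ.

Compute Tv: T·(7, 3) = (-7, -3).
Since Tv = λv, compare component 1: -7 = λ·7, so λ = -1.

-1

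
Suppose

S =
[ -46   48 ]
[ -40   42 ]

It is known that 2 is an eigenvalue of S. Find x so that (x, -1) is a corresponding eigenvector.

We need (S - 2I)v = 0.
S - 2I = [[-48, 48], [-40, 40]].
Row 1: (-48)·x + (48)·-1 = 0
Row 2: (-40)·x + (40)·-1 = 0
Solving gives x = -1.
Check: S·(-1, -1) = (-2, -2) = 2·(-1, -1).

-1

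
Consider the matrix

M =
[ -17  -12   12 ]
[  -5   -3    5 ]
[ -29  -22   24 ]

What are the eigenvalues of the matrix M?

-5, 2, 7

Compute the characteristic polynomial p(μ) = det(μI - M).
Expanding the 3×3 determinant: p(μ) = μ^3 - 4μ^2 - 31μ + 70.
Try μ = 7: p(7) = 0, so 7 is a root.
Factor out (μ - 7): p(μ) = (μ - 7)·(μ^2 + 3μ - 10).
The quadratic factors as (μ + 5)·(μ - 2).
Eigenvalues: -5, 2, 7.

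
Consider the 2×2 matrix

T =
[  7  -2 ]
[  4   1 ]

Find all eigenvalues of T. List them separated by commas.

3, 5

det(T - sI) = (7 - s)(1 - s) - (-2)·(4) = s^2 - 8s + 15.
This factors as (s - 3)·(s - 5) = 0.
Eigenvalues: 3, 5.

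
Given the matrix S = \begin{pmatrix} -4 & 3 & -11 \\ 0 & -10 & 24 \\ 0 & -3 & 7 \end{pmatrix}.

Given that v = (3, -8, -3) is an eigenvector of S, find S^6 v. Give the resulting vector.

(3, -8, -3)

First find the eigenvalue: Sv = (-3, 8, 3) = -1·(3, -8, -3), so λ = -1.
Then S^6 v = λ^6·v = (-1)^6·(3, -8, -3) = 1·(3, -8, -3) = (3, -8, -3).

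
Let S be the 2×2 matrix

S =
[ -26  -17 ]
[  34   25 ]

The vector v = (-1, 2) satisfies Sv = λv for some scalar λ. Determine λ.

8

Compute Sv: S·(-1, 2) = (-8, 16).
Since Sv = λv, compare component 1: -8 = λ·-1, so λ = 8.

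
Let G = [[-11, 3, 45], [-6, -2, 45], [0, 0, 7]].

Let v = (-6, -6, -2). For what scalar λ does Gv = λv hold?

Compute Gv: G·(-6, -6, -2) = (-42, -42, -14).
Since Gv = λv, compare component 1: -42 = λ·-6, so λ = 7.

7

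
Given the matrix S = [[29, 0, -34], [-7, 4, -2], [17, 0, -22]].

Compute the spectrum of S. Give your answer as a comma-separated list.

-5, 4, 12

Set up det(lambda·I - S) = 0.
Expanding along the first row, p(lambda) = lambda^3 - 11·lambda^2 - 32·lambda + 240.
Try lambda = 12: p(12) = 0, so 12 is a root.
Dividing by (lambda - 12) leaves lambda^2 + lambda - 20.
The quadratic factors as (lambda + 5)·(lambda - 4).
Eigenvalues: -5, 4, 12.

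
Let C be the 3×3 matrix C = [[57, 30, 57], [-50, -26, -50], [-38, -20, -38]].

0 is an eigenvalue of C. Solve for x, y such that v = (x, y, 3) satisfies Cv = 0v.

We need (C)v = 0.
C = [[57, 30, 57], [-50, -26, -50], [-38, -20, -38]].
Row 1: (57)·x + (30)·y + (57)·3 = 0
Row 2: (-50)·x + (-26)·y + (-50)·3 = 0
Row 3: (-38)·x + (-20)·y + (-38)·3 = 0
Solving gives x = -3, y = 0.
Check: C·(-3, 0, 3) = (0, 0, 0) = 0·(-3, 0, 3).

-3, 0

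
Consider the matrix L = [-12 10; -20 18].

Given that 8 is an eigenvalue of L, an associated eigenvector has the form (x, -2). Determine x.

-1

We need (L - 8I)v = 0.
L - 8I = [[-20, 10], [-20, 10]].
Row 1: (-20)·x + (10)·-2 = 0
Row 2: (-20)·x + (10)·-2 = 0
Solving gives x = -1.
Check: L·(-1, -2) = (-8, -16) = 8·(-1, -2).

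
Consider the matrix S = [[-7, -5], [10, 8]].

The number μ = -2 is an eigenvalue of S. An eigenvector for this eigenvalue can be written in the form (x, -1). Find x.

1

We need (S + 2I)v = 0.
S + 2I = [[-5, -5], [10, 10]].
Row 1: (-5)·x + (-5)·-1 = 0
Row 2: (10)·x + (10)·-1 = 0
Solving gives x = 1.
Check: S·(1, -1) = (-2, 2) = -2·(1, -1).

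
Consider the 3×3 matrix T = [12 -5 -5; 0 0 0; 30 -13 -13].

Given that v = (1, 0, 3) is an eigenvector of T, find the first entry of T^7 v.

-2187

First find the eigenvalue: Tv = (-3, 0, -9) = -3·(1, 0, 3), so λ = -3.
Then T^7 v = λ^7·v = (-3)^7·(1, 0, 3) = -2187·(1, 0, 3) = (-2187, 0, -6561).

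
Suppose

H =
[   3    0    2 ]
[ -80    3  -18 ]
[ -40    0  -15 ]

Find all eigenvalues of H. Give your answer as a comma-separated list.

-7, -5, 3

The characteristic polynomial is p(μ) = det(μI - H).
Expanding along the first row, p(μ) = μ^3 + 9μ^2 - μ - 105.
Try μ = 3: p(3) = 0, so 3 is a root.
Factor out (μ - 3): p(μ) = (μ - 3)·(μ^2 + 12μ + 35).
The quadratic factors as (μ + 7)·(μ + 5).
Eigenvalues: -7, -5, 3.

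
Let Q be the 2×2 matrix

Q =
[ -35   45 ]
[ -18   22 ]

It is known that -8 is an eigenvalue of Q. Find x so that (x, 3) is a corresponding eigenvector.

We need (Q + 8I)v = 0.
Q + 8I = [[-27, 45], [-18, 30]].
Row 1: (-27)·x + (45)·3 = 0
Row 2: (-18)·x + (30)·3 = 0
Solving gives x = 5.
Check: Q·(5, 3) = (-40, -24) = -8·(5, 3).

5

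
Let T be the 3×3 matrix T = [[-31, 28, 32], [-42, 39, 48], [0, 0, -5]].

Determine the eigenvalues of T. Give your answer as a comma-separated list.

The characteristic polynomial is p(r) = det(rI - T).
Cofactor expansion gives p(r) = r^3 - 3r^2 - 73r - 165.
Rational-root test: r = -3 gives p(-3) = 0.
Dividing by (r + 3) leaves r^2 - 6r - 55.
The quadratic factors as (r + 5)·(r - 11).
Eigenvalues: -5, -3, 11.

-5, -3, 11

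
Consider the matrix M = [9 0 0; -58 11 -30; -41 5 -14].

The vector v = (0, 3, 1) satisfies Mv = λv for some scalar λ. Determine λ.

Compute Mv: M·(0, 3, 1) = (0, 3, 1).
Since Mv = λv, compare component 2: 3 = λ·3, so λ = 1.

1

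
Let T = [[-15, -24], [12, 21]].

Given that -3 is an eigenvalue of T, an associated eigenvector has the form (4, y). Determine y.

We need (T + 3I)v = 0.
T + 3I = [[-12, -24], [12, 24]].
Row 1: (-12)·4 + (-24)·y = 0
Row 2: (12)·4 + (24)·y = 0
Solving gives y = -2.
Check: T·(4, -2) = (-12, 6) = -3·(4, -2).

-2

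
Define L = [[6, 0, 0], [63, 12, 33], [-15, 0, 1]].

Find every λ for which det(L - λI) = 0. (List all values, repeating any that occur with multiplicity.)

Compute the characteristic polynomial p(lambda) = det(lambda·I - L).
Expanding the 3×3 determinant: p(lambda) = lambda^3 - 19·lambda^2 + 90·lambda - 72.
Since p(6) = 0, lambda = 6 is a root.
Dividing by (lambda - 6) leaves lambda^2 - 13·lambda + 12.
The quadratic factors as (lambda - 1)·(lambda - 12).
Eigenvalues: 1, 6, 12.

1, 6, 12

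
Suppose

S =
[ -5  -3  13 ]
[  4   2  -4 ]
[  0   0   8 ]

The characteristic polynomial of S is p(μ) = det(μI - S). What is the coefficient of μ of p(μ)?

p(μ) = μ^3 - 5μ^2 - 22μ - 16.
The coefficient of μ is -22.

-22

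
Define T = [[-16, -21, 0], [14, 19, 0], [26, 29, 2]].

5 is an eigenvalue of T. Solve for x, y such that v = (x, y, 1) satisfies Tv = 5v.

-1, 1

We need (T - 5I)v = 0.
T - 5I = [[-21, -21, 0], [14, 14, 0], [26, 29, -3]].
Row 1: (-21)·x + (-21)·y + (0)·1 = 0
Row 2: (14)·x + (14)·y + (0)·1 = 0
Row 3: (26)·x + (29)·y + (-3)·1 = 0
Solving gives x = -1, y = 1.
Check: T·(-1, 1, 1) = (-5, 5, 5) = 5·(-1, 1, 1).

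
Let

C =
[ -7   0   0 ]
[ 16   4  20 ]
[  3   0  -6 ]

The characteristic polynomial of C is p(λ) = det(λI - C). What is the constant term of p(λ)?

p(λ) = λ^3 + 9λ^2 - 10λ - 168.
The constant term is -168.

-168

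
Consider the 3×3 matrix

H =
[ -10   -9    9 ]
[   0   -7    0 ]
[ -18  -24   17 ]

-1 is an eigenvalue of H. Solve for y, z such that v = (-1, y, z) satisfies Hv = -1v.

We need (H + 1I)v = 0.
H + 1I = [[-9, -9, 9], [0, -6, 0], [-18, -24, 18]].
Row 1: (-9)·-1 + (-9)·y + (9)·z = 0
Row 2: (0)·-1 + (-6)·y + (0)·z = 0
Row 3: (-18)·-1 + (-24)·y + (18)·z = 0
Solving gives y = 0, z = -1.
Check: H·(-1, 0, -1) = (1, 0, 1) = -1·(-1, 0, -1).

0, -1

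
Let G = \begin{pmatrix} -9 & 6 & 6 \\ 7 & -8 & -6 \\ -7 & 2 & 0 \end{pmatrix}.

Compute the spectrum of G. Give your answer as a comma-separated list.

-9, -6, -2

Compute the characteristic polynomial p(μ) = det(μI - G).
Cofactor expansion gives p(μ) = μ^3 + 17μ^2 + 84μ + 108.
Since p(-6) = 0, μ = -6 is a root.
Dividing by (μ + 6) leaves μ^2 + 11μ + 18.
The quadratic factors as (μ + 9)·(μ + 2).
Eigenvalues: -9, -6, -2.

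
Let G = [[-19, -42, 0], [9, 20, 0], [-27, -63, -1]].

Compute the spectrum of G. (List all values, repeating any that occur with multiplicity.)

The characteristic polynomial is p(lambda) = det(lambda·I - G).
Expanding the 3×3 determinant: p(lambda) = lambda^3 - 3·lambda - 2.
Try lambda = -1: p(-1) = 0, so -1 is a root.
Dividing by (lambda + 1) leaves lambda^2 - lambda - 2.
The quadratic factors as (lambda + 1)·(lambda - 2).
Eigenvalues: -1, -1, 2.

-1, -1, 2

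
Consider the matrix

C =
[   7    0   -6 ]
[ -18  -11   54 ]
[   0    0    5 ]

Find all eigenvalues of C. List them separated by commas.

-11, 5, 7

The characteristic polynomial is p(λ) = det(λI - C).
Expanding the 3×3 determinant: p(λ) = λ^3 - λ^2 - 97λ + 385.
Rational-root test: λ = -11 gives p(-11) = 0.
Factor out (λ + 11): p(λ) = (λ + 11)·(λ^2 - 12λ + 35).
The quadratic factors as (λ - 5)·(λ - 7).
Eigenvalues: -11, 5, 7.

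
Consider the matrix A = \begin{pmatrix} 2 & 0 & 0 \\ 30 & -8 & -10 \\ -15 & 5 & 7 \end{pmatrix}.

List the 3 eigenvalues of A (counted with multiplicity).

-3, 2, 2

The characteristic polynomial is p(λ) = det(λI - A).
Cofactor expansion gives p(λ) = λ^3 - λ^2 - 8λ + 12.
Since p(2) = 0, λ = 2 is a root.
Factor out (λ - 2): p(λ) = (λ - 2)·(λ^2 + λ - 6).
The quadratic factors as (λ + 3)·(λ - 2).
Eigenvalues: -3, 2, 2.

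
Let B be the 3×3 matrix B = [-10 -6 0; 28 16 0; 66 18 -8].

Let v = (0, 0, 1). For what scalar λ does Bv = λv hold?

-8

Compute Bv: B·(0, 0, 1) = (0, 0, -8).
Since Bv = λv, compare component 3: -8 = λ·1, so λ = -8.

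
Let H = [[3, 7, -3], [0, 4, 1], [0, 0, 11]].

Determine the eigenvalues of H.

H is upper triangular, so its eigenvalues are the diagonal entries.
Diagonal: 3, 4, 11.

3, 4, 11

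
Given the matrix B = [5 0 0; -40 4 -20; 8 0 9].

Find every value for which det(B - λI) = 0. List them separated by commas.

4, 5, 9

Compute the characteristic polynomial p(λ) = det(λI - B).
Expanding the 3×3 determinant: p(λ) = λ^3 - 18λ^2 + 101λ - 180.
Try λ = 5: p(5) = 0, so 5 is a root.
Dividing by (λ - 5) leaves λ^2 - 13λ + 36.
The quadratic factors as (λ - 4)·(λ - 9).
Eigenvalues: 4, 5, 9.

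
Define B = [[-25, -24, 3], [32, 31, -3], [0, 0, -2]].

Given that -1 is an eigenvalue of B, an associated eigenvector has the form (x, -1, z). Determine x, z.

We need (B + 1I)v = 0.
B + 1I = [[-24, -24, 3], [32, 32, -3], [0, 0, -1]].
Row 1: (-24)·x + (-24)·-1 + (3)·z = 0
Row 2: (32)·x + (32)·-1 + (-3)·z = 0
Row 3: (0)·x + (0)·-1 + (-1)·z = 0
Solving gives x = 1, z = 0.
Check: B·(1, -1, 0) = (-1, 1, 0) = -1·(1, -1, 0).

1, 0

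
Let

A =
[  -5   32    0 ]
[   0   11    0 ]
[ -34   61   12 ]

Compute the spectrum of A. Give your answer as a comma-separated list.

-5, 11, 12

The characteristic polynomial is p(lambda) = det(lambda·I - A).
Expanding along the first row, p(lambda) = lambda^3 - 18·lambda^2 + 17·lambda + 660.
Rational-root test: lambda = 12 gives p(12) = 0.
Factor out (lambda - 12): p(lambda) = (lambda - 12)·(lambda^2 - 6·lambda - 55).
The quadratic factors as (lambda + 5)·(lambda - 11).
Eigenvalues: -5, 11, 12.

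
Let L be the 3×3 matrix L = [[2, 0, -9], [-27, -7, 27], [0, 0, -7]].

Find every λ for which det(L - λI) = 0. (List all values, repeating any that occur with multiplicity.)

-7, -7, 2

The characteristic polynomial is p(lambda) = det(lambda·I - L).
Expanding the 3×3 determinant: p(lambda) = lambda^3 + 12·lambda^2 + 21·lambda - 98.
Rational-root test: lambda = 2 gives p(2) = 0.
Factor out (lambda - 2): p(lambda) = (lambda - 2)·(lambda^2 + 14·lambda + 49).
The quadratic factor is (lambda + 7)^2.
Eigenvalues: -7, -7, 2.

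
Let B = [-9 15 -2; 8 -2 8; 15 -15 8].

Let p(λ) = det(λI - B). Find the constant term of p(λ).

p(λ) = λ^3 + 3λ^2 - 40λ - 84.
The constant term is -84.

-84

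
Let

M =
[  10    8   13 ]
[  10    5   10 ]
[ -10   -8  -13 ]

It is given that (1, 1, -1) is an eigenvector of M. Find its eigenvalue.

Compute Mv: M·(1, 1, -1) = (5, 5, -5).
Since Mv = λv, compare component 1: 5 = λ·1, so λ = 5.

5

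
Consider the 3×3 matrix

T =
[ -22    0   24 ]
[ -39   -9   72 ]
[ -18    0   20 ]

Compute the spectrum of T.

-9, -4, 2

Set up det(μI - T) = 0.
Expanding along the first row, p(μ) = μ^3 + 11μ^2 + 10μ - 72.
Try μ = -9: p(-9) = 0, so -9 is a root.
Dividing by (μ + 9) leaves μ^2 + 2μ - 8.
The quadratic factors as (μ + 4)·(μ - 2).
Eigenvalues: -9, -4, 2.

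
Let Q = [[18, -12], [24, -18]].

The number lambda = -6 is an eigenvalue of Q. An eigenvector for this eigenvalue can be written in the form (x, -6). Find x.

We need (Q + 6I)v = 0.
Q + 6I = [[24, -12], [24, -12]].
Row 1: (24)·x + (-12)·-6 = 0
Row 2: (24)·x + (-12)·-6 = 0
Solving gives x = -3.
Check: Q·(-3, -6) = (18, 36) = -6·(-3, -6).

-3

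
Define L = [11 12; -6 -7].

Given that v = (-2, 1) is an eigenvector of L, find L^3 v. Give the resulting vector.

(-250, 125)

First find the eigenvalue: Lv = (-10, 5) = 5·(-2, 1), so λ = 5.
Then L^3 v = λ^3·v = 5^3·(-2, 1) = 125·(-2, 1) = (-250, 125).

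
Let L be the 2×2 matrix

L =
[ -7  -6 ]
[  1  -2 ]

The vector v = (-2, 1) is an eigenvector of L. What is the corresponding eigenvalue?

-4

Compute Lv: L·(-2, 1) = (8, -4).
Since Lv = λv, compare component 1: 8 = λ·-2, so λ = -4.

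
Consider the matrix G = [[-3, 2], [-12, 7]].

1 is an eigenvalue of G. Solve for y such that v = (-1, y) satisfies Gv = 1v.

We need (G - 1I)v = 0.
G - 1I = [[-4, 2], [-12, 6]].
Row 1: (-4)·-1 + (2)·y = 0
Row 2: (-12)·-1 + (6)·y = 0
Solving gives y = -2.
Check: G·(-1, -2) = (-1, -2) = 1·(-1, -2).

-2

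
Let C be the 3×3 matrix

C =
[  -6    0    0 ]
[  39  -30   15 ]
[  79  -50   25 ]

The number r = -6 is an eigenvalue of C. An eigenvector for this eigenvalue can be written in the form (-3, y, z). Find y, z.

We need (C + 6I)v = 0.
C + 6I = [[0, 0, 0], [39, -24, 15], [79, -50, 31]].
Row 1: (0)·-3 + (0)·y + (0)·z = 0
Row 2: (39)·-3 + (-24)·y + (15)·z = 0
Row 3: (79)·-3 + (-50)·y + (31)·z = 0
Solving gives y = 12, z = 27.
Check: C·(-3, 12, 27) = (18, -72, -162) = -6·(-3, 12, 27).

12, 27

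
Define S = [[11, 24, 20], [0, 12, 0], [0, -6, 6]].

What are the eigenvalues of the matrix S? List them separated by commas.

Set up det(λI - S) = 0.
Cofactor expansion gives p(λ) = λ^3 - 29λ^2 + 270λ - 792.
Since p(6) = 0, λ = 6 is a root.
Factor out (λ - 6): p(λ) = (λ - 6)·(λ^2 - 23λ + 132).
The quadratic factors as (λ - 11)·(λ - 12).
Eigenvalues: 6, 11, 12.

6, 11, 12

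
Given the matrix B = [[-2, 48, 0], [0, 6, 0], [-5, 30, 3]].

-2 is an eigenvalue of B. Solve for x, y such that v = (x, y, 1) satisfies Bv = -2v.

1, 0

We need (B + 2I)v = 0.
B + 2I = [[0, 48, 0], [0, 8, 0], [-5, 30, 5]].
Row 1: (0)·x + (48)·y + (0)·1 = 0
Row 2: (0)·x + (8)·y + (0)·1 = 0
Row 3: (-5)·x + (30)·y + (5)·1 = 0
Solving gives x = 1, y = 0.
Check: B·(1, 0, 1) = (-2, 0, -2) = -2·(1, 0, 1).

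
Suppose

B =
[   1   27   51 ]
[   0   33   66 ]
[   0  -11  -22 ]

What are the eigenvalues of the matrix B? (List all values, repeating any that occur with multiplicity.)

Set up det(sI - B) = 0.
Expanding the 3×3 determinant: p(s) = s^3 - 12s^2 + 11s.
Since p(1) = 0, s = 1 is a root.
Factor out (s - 1): p(s) = (s - 1)·(s^2 - 11s).
The quadratic factors as s·(s - 11).
Eigenvalues: 0, 1, 11.

0, 1, 11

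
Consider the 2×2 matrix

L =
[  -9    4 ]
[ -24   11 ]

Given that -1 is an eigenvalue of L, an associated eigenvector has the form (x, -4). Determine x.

We need (L + 1I)v = 0.
L + 1I = [[-8, 4], [-24, 12]].
Row 1: (-8)·x + (4)·-4 = 0
Row 2: (-24)·x + (12)·-4 = 0
Solving gives x = -2.
Check: L·(-2, -4) = (2, 4) = -1·(-2, -4).

-2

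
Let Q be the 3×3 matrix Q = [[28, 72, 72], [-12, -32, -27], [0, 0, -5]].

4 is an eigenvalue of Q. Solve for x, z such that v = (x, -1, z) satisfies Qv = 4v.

3, 0

We need (Q - 4I)v = 0.
Q - 4I = [[24, 72, 72], [-12, -36, -27], [0, 0, -9]].
Row 1: (24)·x + (72)·-1 + (72)·z = 0
Row 2: (-12)·x + (-36)·-1 + (-27)·z = 0
Row 3: (0)·x + (0)·-1 + (-9)·z = 0
Solving gives x = 3, z = 0.
Check: Q·(3, -1, 0) = (12, -4, 0) = 4·(3, -1, 0).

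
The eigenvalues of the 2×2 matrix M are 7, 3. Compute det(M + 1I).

If M has eigenvalues 7, 3, then M + 1I has eigenvalues 8, 4.
det(M + 1I) = (8) · (4) = 32.

32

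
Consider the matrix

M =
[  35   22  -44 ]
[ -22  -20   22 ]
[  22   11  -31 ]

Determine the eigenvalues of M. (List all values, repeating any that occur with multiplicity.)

-9, -9, 2

Compute the characteristic polynomial p(lambda) = det(lambda·I - M).
Expanding the 3×3 determinant: p(lambda) = lambda^3 + 16·lambda^2 + 45·lambda - 162.
Try lambda = 2: p(2) = 0, so 2 is a root.
Factor out (lambda - 2): p(lambda) = (lambda - 2)·(lambda^2 + 18·lambda + 81).
The quadratic factor is (lambda + 9)^2.
Eigenvalues: -9, -9, 2.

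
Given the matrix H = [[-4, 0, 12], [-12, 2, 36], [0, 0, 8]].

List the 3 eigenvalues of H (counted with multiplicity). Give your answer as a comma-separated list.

The characteristic polynomial is p(r) = det(rI - H).
Cofactor expansion gives p(r) = r^3 - 6r^2 - 24r + 64.
Rational-root test: r = 8 gives p(8) = 0.
Factor out (r - 8): p(r) = (r - 8)·(r^2 + 2r - 8).
The quadratic factors as (r + 4)·(r - 2).
Eigenvalues: -4, 2, 8.

-4, 2, 8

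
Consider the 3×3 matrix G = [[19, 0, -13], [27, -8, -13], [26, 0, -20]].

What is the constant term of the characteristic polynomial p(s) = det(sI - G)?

p(0) = det(0·I − G) = det(−G) = (−1)^3·det(G).
det(G) = 336, so p(0) = -336.

-336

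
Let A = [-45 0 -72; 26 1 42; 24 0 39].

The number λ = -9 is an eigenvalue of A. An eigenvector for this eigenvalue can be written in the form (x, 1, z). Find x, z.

-2, 1

We need (A + 9I)v = 0.
A + 9I = [[-36, 0, -72], [26, 10, 42], [24, 0, 48]].
Row 1: (-36)·x + (0)·1 + (-72)·z = 0
Row 2: (26)·x + (10)·1 + (42)·z = 0
Row 3: (24)·x + (0)·1 + (48)·z = 0
Solving gives x = -2, z = 1.
Check: A·(-2, 1, 1) = (18, -9, -9) = -9·(-2, 1, 1).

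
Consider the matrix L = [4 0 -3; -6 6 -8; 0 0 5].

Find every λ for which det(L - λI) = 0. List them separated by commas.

Set up det(rI - L) = 0.
Expanding along the first row, p(r) = r^3 - 15r^2 + 74r - 120.
Since p(6) = 0, r = 6 is a root.
Dividing by (r - 6) leaves r^2 - 9r + 20.
The quadratic factors as (r - 4)·(r - 5).
Eigenvalues: 4, 5, 6.

4, 5, 6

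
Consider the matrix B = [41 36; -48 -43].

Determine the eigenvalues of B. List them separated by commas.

det(B - sI) = (41 - s)(-43 - s) - (36)·(-48) = s^2 + 2s - 35.
This factors as (s + 7)·(s - 5) = 0.
Eigenvalues: -7, 5.

-7, 5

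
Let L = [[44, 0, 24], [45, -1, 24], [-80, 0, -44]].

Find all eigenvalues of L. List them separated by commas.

The characteristic polynomial is p(lambda) = det(lambda·I - L).
Expanding the 3×3 determinant: p(lambda) = lambda^3 + lambda^2 - 16·lambda - 16.
Rational-root test: lambda = 4 gives p(4) = 0.
Factor out (lambda - 4): p(lambda) = (lambda - 4)·(lambda^2 + 5·lambda + 4).
The quadratic factors as (lambda + 4)·(lambda + 1).
Eigenvalues: -4, -1, 4.

-4, -1, 4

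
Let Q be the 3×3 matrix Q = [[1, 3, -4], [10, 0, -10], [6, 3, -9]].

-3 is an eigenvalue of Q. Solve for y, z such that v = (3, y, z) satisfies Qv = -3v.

0, 3

We need (Q + 3I)v = 0.
Q + 3I = [[4, 3, -4], [10, 3, -10], [6, 3, -6]].
Row 1: (4)·3 + (3)·y + (-4)·z = 0
Row 2: (10)·3 + (3)·y + (-10)·z = 0
Row 3: (6)·3 + (3)·y + (-6)·z = 0
Solving gives y = 0, z = 3.
Check: Q·(3, 0, 3) = (-9, 0, -9) = -3·(3, 0, 3).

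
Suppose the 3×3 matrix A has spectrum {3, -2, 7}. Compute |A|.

det(A) is the product of the eigenvalues: (3) · (-2) · (7) = -42.

-42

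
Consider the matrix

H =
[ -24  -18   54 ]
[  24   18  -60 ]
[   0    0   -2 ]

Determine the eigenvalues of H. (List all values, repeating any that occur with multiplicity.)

The characteristic polynomial is p(λ) = det(λI - H).
Expanding along the first row, p(λ) = λ^3 + 8λ^2 + 12λ.
Try λ = 0: p(0) = 0, so 0 is a root.
Factor out λ: p(λ) = λ·(λ^2 + 8λ + 12).
The quadratic factors as (λ + 6)·(λ + 2).
Eigenvalues: -6, -2, 0.

-6, -2, 0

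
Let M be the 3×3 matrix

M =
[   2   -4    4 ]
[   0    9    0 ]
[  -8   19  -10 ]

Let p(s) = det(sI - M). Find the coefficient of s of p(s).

p(s) = s^3 - s^2 - 60s - 108.
The coefficient of s is -60.

-60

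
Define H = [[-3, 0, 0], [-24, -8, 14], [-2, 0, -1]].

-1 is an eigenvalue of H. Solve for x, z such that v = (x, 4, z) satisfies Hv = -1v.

We need (H + 1I)v = 0.
H + 1I = [[-2, 0, 0], [-24, -7, 14], [-2, 0, 0]].
Row 1: (-2)·x + (0)·4 + (0)·z = 0
Row 2: (-24)·x + (-7)·4 + (14)·z = 0
Row 3: (-2)·x + (0)·4 + (0)·z = 0
Solving gives x = 0, z = 2.
Check: H·(0, 4, 2) = (0, -4, -2) = -1·(0, 4, 2).

0, 2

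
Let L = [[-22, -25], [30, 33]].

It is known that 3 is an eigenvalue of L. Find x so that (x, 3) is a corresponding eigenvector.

-3

We need (L - 3I)v = 0.
L - 3I = [[-25, -25], [30, 30]].
Row 1: (-25)·x + (-25)·3 = 0
Row 2: (30)·x + (30)·3 = 0
Solving gives x = -3.
Check: L·(-3, 3) = (-9, 9) = 3·(-3, 3).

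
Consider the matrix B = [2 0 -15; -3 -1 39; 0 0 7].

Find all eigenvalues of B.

Set up det(sI - B) = 0.
Cofactor expansion gives p(s) = s^3 - 8s^2 + 5s + 14.
Try s = -1: p(-1) = 0, so -1 is a root.
Dividing by (s + 1) leaves s^2 - 9s + 14.
The quadratic factors as (s - 2)·(s - 7).
Eigenvalues: -1, 2, 7.

-1, 2, 7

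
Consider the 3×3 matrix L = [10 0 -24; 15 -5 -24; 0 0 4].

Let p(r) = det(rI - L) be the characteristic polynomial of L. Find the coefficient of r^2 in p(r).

-9

The coefficient of r^2 of det(rI - L) is −trace(L).
trace(L) = (10) + (-5) + (4) = 9, so the coefficient is -9.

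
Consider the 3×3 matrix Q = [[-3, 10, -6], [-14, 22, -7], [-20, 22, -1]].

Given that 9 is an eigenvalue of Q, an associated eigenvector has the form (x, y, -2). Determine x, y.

We need (Q - 9I)v = 0.
Q - 9I = [[-12, 10, -6], [-14, 13, -7], [-20, 22, -10]].
Row 1: (-12)·x + (10)·y + (-6)·-2 = 0
Row 2: (-14)·x + (13)·y + (-7)·-2 = 0
Row 3: (-20)·x + (22)·y + (-10)·-2 = 0
Solving gives x = 1, y = 0.
Check: Q·(1, 0, -2) = (9, 0, -18) = 9·(1, 0, -2).

1, 0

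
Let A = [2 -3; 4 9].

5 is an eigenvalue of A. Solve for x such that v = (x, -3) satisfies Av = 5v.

3

We need (A - 5I)v = 0.
A - 5I = [[-3, -3], [4, 4]].
Row 1: (-3)·x + (-3)·-3 = 0
Row 2: (4)·x + (4)·-3 = 0
Solving gives x = 3.
Check: A·(3, -3) = (15, -15) = 5·(3, -3).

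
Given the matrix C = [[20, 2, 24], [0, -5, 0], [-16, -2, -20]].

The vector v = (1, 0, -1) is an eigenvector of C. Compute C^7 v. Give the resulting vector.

(-16384, 0, 16384)

First find the eigenvalue: Cv = (-4, 0, 4) = -4·(1, 0, -1), so λ = -4.
Then C^7 v = λ^7·v = (-4)^7·(1, 0, -1) = -16384·(1, 0, -1) = (-16384, 0, 16384).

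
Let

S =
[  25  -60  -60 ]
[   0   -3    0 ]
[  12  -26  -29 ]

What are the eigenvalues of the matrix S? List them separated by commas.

Set up det(sI - S) = 0.
Cofactor expansion gives p(s) = s^3 + 7s^2 + 7s - 15.
Rational-root test: s = -3 gives p(-3) = 0.
Factor out (s + 3): p(s) = (s + 3)·(s^2 + 4s - 5).
The quadratic factors as (s + 5)·(s - 1).
Eigenvalues: -5, -3, 1.

-5, -3, 1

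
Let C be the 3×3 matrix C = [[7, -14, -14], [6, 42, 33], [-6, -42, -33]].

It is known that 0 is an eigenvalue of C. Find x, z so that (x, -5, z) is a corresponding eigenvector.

2, 6

We need (C)v = 0.
C = [[7, -14, -14], [6, 42, 33], [-6, -42, -33]].
Row 1: (7)·x + (-14)·-5 + (-14)·z = 0
Row 2: (6)·x + (42)·-5 + (33)·z = 0
Row 3: (-6)·x + (-42)·-5 + (-33)·z = 0
Solving gives x = 2, z = 6.
Check: C·(2, -5, 6) = (0, 0, 0) = 0·(2, -5, 6).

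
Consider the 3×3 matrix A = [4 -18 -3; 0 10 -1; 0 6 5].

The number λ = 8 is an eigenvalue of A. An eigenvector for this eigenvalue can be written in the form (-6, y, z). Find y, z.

1, 2

We need (A - 8I)v = 0.
A - 8I = [[-4, -18, -3], [0, 2, -1], [0, 6, -3]].
Row 1: (-4)·-6 + (-18)·y + (-3)·z = 0
Row 2: (0)·-6 + (2)·y + (-1)·z = 0
Row 3: (0)·-6 + (6)·y + (-3)·z = 0
Solving gives y = 1, z = 2.
Check: A·(-6, 1, 2) = (-48, 8, 16) = 8·(-6, 1, 2).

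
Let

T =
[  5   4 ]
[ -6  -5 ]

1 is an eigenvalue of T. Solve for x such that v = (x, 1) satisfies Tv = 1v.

-1

We need (T - 1I)v = 0.
T - 1I = [[4, 4], [-6, -6]].
Row 1: (4)·x + (4)·1 = 0
Row 2: (-6)·x + (-6)·1 = 0
Solving gives x = -1.
Check: T·(-1, 1) = (-1, 1) = 1·(-1, 1).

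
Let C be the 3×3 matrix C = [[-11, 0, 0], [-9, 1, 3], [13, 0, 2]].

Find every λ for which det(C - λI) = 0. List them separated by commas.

-11, 1, 2

Compute the characteristic polynomial p(λ) = det(λI - C).
Expanding the 3×3 determinant: p(λ) = λ^3 + 8λ^2 - 31λ + 22.
Since p(1) = 0, λ = 1 is a root.
Factor out (λ - 1): p(λ) = (λ - 1)·(λ^2 + 9λ - 22).
The quadratic factors as (λ + 11)·(λ - 2).
Eigenvalues: -11, 1, 2.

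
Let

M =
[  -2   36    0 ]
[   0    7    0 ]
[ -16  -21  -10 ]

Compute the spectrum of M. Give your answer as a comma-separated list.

The characteristic polynomial is p(s) = det(sI - M).
Expanding the 3×3 determinant: p(s) = s^3 + 5s^2 - 64s - 140.
Try s = -2: p(-2) = 0, so -2 is a root.
Dividing by (s + 2) leaves s^2 + 3s - 70.
The quadratic factors as (s + 10)·(s - 7).
Eigenvalues: -10, -2, 7.

-10, -2, 7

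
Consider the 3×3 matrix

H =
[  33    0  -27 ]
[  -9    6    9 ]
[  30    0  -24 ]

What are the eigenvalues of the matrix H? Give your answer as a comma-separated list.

Compute the characteristic polynomial p(λ) = det(λI - H).
Expanding along the first row, p(λ) = λ^3 - 15λ^2 + 72λ - 108.
Since p(6) = 0, λ = 6 is a root.
Factor out (λ - 6): p(λ) = (λ - 6)·(λ^2 - 9λ + 18).
The quadratic factors as (λ - 3)·(λ - 6).
Eigenvalues: 3, 6, 6.

3, 6, 6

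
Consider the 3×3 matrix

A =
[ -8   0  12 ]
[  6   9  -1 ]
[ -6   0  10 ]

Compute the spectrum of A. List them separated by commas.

-2, 4, 9

Set up det(μI - A) = 0.
Cofactor expansion gives p(μ) = μ^3 - 11μ^2 + 10μ + 72.
Since p(-2) = 0, μ = -2 is a root.
Factor out (μ + 2): p(μ) = (μ + 2)·(μ^2 - 13μ + 36).
The quadratic factors as (μ - 4)·(μ - 9).
Eigenvalues: -2, 4, 9.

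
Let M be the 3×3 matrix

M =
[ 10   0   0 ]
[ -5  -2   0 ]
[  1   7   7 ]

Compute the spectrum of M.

-2, 7, 10

M is lower triangular, so its eigenvalues are the diagonal entries.
Diagonal: 10, -2, 7.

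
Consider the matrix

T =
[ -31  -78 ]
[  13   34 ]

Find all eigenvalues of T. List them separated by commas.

det(T - sI) = (-31 - s)(34 - s) - (-78)·(13) = s^2 - 3s - 40.
This factors as (s + 5)·(s - 8) = 0.
Eigenvalues: -5, 8.

-5, 8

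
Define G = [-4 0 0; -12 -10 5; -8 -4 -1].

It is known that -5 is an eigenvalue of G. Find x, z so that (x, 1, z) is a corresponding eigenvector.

0, 1

We need (G + 5I)v = 0.
G + 5I = [[1, 0, 0], [-12, -5, 5], [-8, -4, 4]].
Row 1: (1)·x + (0)·1 + (0)·z = 0
Row 2: (-12)·x + (-5)·1 + (5)·z = 0
Row 3: (-8)·x + (-4)·1 + (4)·z = 0
Solving gives x = 0, z = 1.
Check: G·(0, 1, 1) = (0, -5, -5) = -5·(0, 1, 1).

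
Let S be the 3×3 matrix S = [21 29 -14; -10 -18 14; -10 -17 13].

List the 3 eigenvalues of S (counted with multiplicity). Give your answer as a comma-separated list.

The characteristic polynomial is p(lambda) = det(lambda·I - S).
Expanding the 3×3 determinant: p(lambda) = lambda^3 - 16·lambda^2 + 49·lambda + 66.
Try lambda = -1: p(-1) = 0, so -1 is a root.
Factor out (lambda + 1): p(lambda) = (lambda + 1)·(lambda^2 - 17·lambda + 66).
The quadratic factors as (lambda - 6)·(lambda - 11).
Eigenvalues: -1, 6, 11.

-1, 6, 11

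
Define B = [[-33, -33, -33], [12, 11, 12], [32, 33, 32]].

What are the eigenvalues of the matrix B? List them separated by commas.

The characteristic polynomial is p(λ) = det(λI - B).
Cofactor expansion gives p(λ) = λ^3 - 10λ^2 - 11λ.
Rational-root test: λ = -1 gives p(-1) = 0.
Factor out (λ + 1): p(λ) = (λ + 1)·(λ^2 - 11λ).
The quadratic factors as λ·(λ - 11).
Eigenvalues: -1, 0, 11.

-1, 0, 11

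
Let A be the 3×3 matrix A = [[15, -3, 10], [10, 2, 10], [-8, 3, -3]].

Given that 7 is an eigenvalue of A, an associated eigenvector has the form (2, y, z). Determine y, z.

2, -1

We need (A - 7I)v = 0.
A - 7I = [[8, -3, 10], [10, -5, 10], [-8, 3, -10]].
Row 1: (8)·2 + (-3)·y + (10)·z = 0
Row 2: (10)·2 + (-5)·y + (10)·z = 0
Row 3: (-8)·2 + (3)·y + (-10)·z = 0
Solving gives y = 2, z = -1.
Check: A·(2, 2, -1) = (14, 14, -7) = 7·(2, 2, -1).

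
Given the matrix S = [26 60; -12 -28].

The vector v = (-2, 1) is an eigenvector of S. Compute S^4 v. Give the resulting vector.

First find the eigenvalue: Sv = (8, -4) = -4·(-2, 1), so λ = -4.
Then S^4 v = λ^4·v = (-4)^4·(-2, 1) = 256·(-2, 1) = (-512, 256).

(-512, 256)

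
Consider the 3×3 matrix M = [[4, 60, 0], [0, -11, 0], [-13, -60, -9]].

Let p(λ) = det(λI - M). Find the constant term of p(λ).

-396

p(λ) = λ^3 + 16λ^2 + 19λ - 396.
The constant term is -396.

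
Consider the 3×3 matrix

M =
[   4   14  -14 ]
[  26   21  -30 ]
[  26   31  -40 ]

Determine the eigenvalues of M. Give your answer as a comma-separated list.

The characteristic polynomial is p(r) = det(rI - M).
Expanding the 3×3 determinant: p(r) = r^3 + 15r^2 + 14r - 360.
Try r = -9: p(-9) = 0, so -9 is a root.
Factor out (r + 9): p(r) = (r + 9)·(r^2 + 6r - 40).
The quadratic factors as (r + 10)·(r - 4).
Eigenvalues: -10, -9, 4.

-10, -9, 4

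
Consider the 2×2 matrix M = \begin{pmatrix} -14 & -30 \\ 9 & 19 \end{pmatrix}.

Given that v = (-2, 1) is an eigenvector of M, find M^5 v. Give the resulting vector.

(-2, 1)

First find the eigenvalue: Mv = (-2, 1) = 1·(-2, 1), so λ = 1.
Then M^5 v = λ^5·v = 1^5·(-2, 1) = 1·(-2, 1) = (-2, 1).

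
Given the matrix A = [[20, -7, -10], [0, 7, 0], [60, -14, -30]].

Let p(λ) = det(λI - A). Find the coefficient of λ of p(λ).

p(λ) = λ^3 + 3λ^2 - 70λ.
The coefficient of λ is -70.

-70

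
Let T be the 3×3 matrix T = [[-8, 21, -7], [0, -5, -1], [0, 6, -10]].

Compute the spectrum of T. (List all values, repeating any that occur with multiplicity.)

-8, -8, -7

Set up det(μI - T) = 0.
Cofactor expansion gives p(μ) = μ^3 + 23μ^2 + 176μ + 448.
Since p(-7) = 0, μ = -7 is a root.
Factor out (μ + 7): p(μ) = (μ + 7)·(μ^2 + 16μ + 64).
The quadratic factor is (μ + 8)^2.
Eigenvalues: -8, -8, -7.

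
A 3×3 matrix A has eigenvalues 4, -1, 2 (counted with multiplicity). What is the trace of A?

trace(A) is the sum of the eigenvalues: (4) + (-1) + (2) = 5.

5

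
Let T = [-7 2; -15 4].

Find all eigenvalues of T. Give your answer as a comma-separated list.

-2, -1

det(T - λI) = (-7 - λ)(4 - λ) - (2)·(-15) = λ^2 + 3λ + 2.
This factors as (λ + 2)·(λ + 1) = 0.
Eigenvalues: -2, -1.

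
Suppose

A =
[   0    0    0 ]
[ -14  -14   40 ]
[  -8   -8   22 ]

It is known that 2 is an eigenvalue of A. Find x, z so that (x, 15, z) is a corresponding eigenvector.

0, 6

We need (A - 2I)v = 0.
A - 2I = [[-2, 0, 0], [-14, -16, 40], [-8, -8, 20]].
Row 1: (-2)·x + (0)·15 + (0)·z = 0
Row 2: (-14)·x + (-16)·15 + (40)·z = 0
Row 3: (-8)·x + (-8)·15 + (20)·z = 0
Solving gives x = 0, z = 6.
Check: A·(0, 15, 6) = (0, 30, 12) = 2·(0, 15, 6).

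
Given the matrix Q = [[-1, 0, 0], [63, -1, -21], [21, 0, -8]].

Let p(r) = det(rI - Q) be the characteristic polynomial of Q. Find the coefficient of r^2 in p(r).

10

The coefficient of r^2 of det(rI - Q) is −trace(Q).
trace(Q) = (-1) + (-1) + (-8) = -10, so the coefficient is 10.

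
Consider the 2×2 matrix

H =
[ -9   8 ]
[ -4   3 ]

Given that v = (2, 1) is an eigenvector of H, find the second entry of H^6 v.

15625

First find the eigenvalue: Hv = (-10, -5) = -5·(2, 1), so λ = -5.
Then H^6 v = λ^6·v = (-5)^6·(2, 1) = 15625·(2, 1) = (31250, 15625).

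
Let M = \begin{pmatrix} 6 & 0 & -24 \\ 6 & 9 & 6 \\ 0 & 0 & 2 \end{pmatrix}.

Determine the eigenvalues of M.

2, 6, 9

Compute the characteristic polynomial p(λ) = det(λI - M).
Expanding the 3×3 determinant: p(λ) = λ^3 - 17λ^2 + 84λ - 108.
Try λ = 9: p(9) = 0, so 9 is a root.
Dividing by (λ - 9) leaves λ^2 - 8λ + 12.
The quadratic factors as (λ - 2)·(λ - 6).
Eigenvalues: 2, 6, 9.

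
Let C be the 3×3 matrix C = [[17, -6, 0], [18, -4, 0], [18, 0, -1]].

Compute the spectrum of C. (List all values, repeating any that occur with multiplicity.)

Compute the characteristic polynomial p(lambda) = det(lambda·I - C).
Cofactor expansion gives p(lambda) = lambda^3 - 12·lambda^2 + 27·lambda + 40.
Try lambda = -1: p(-1) = 0, so -1 is a root.
Factor out (lambda + 1): p(lambda) = (lambda + 1)·(lambda^2 - 13·lambda + 40).
The quadratic factors as (lambda - 5)·(lambda - 8).
Eigenvalues: -1, 5, 8.

-1, 5, 8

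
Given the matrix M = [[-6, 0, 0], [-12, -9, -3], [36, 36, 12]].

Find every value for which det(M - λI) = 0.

-6, 0, 3

The characteristic polynomial is p(lambda) = det(lambda·I - M).
Cofactor expansion gives p(lambda) = lambda^3 + 3·lambda^2 - 18·lambda.
Try lambda = 3: p(3) = 0, so 3 is a root.
Dividing by (lambda - 3) leaves lambda^2 + 6·lambda.
The quadratic factors as (lambda + 6)·lambda.
Eigenvalues: -6, 0, 3.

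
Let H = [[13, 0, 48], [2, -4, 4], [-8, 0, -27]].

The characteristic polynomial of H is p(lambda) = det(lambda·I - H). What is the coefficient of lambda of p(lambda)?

p(lambda) = lambda^3 + 18·lambda^2 + 89·lambda + 132.
The coefficient of lambda is 89.

89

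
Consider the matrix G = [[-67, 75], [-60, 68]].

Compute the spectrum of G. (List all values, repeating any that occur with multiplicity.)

-7, 8

det(G - rI) = (-67 - r)(68 - r) - (75)·(-60) = r^2 - r - 56.
This factors as (r + 7)·(r - 8) = 0.
Eigenvalues: -7, 8.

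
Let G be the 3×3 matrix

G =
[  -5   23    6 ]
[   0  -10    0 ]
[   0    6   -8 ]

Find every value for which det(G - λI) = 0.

Set up det(λI - G) = 0.
Cofactor expansion gives p(λ) = λ^3 + 23λ^2 + 170λ + 400.
Try λ = -10: p(-10) = 0, so -10 is a root.
Factor out (λ + 10): p(λ) = (λ + 10)·(λ^2 + 13λ + 40).
The quadratic factors as (λ + 8)·(λ + 5).
Eigenvalues: -10, -8, -5.

-10, -8, -5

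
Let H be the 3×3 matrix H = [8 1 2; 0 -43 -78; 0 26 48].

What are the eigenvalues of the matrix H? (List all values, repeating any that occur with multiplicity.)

-4, 8, 9

The characteristic polynomial is p(λ) = det(λI - H).
Cofactor expansion gives p(λ) = λ^3 - 13λ^2 + 4λ + 288.
Rational-root test: λ = 8 gives p(8) = 0.
Factor out (λ - 8): p(λ) = (λ - 8)·(λ^2 - 5λ - 36).
The quadratic factors as (λ + 4)·(λ - 9).
Eigenvalues: -4, 8, 9.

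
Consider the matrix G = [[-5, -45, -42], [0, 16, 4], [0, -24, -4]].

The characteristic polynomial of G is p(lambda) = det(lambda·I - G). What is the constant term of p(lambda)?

p(lambda) = lambda^3 - 7·lambda^2 - 28·lambda + 160.
The constant term is 160.

160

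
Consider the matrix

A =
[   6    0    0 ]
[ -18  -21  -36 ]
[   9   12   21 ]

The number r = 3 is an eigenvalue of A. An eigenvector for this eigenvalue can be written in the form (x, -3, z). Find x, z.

0, 2

We need (A - 3I)v = 0.
A - 3I = [[3, 0, 0], [-18, -24, -36], [9, 12, 18]].
Row 1: (3)·x + (0)·-3 + (0)·z = 0
Row 2: (-18)·x + (-24)·-3 + (-36)·z = 0
Row 3: (9)·x + (12)·-3 + (18)·z = 0
Solving gives x = 0, z = 2.
Check: A·(0, -3, 2) = (0, -9, 6) = 3·(0, -3, 2).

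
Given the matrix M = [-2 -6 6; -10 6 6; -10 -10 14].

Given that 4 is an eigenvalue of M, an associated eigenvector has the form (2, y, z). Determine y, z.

1, 3

We need (M - 4I)v = 0.
M - 4I = [[-6, -6, 6], [-10, 2, 6], [-10, -10, 10]].
Row 1: (-6)·2 + (-6)·y + (6)·z = 0
Row 2: (-10)·2 + (2)·y + (6)·z = 0
Row 3: (-10)·2 + (-10)·y + (10)·z = 0
Solving gives y = 1, z = 3.
Check: M·(2, 1, 3) = (8, 4, 12) = 4·(2, 1, 3).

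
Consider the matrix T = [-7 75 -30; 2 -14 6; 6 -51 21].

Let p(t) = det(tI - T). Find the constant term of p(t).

-6

p(t) = t^3 - 7t - 6.
The constant term is -6.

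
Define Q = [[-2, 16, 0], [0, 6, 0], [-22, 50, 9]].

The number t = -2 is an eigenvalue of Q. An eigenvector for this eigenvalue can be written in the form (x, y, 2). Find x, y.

1, 0

We need (Q + 2I)v = 0.
Q + 2I = [[0, 16, 0], [0, 8, 0], [-22, 50, 11]].
Row 1: (0)·x + (16)·y + (0)·2 = 0
Row 2: (0)·x + (8)·y + (0)·2 = 0
Row 3: (-22)·x + (50)·y + (11)·2 = 0
Solving gives x = 1, y = 0.
Check: Q·(1, 0, 2) = (-2, 0, -4) = -2·(1, 0, 2).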